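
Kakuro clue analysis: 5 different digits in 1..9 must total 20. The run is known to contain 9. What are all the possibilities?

{1,2,3,5,9}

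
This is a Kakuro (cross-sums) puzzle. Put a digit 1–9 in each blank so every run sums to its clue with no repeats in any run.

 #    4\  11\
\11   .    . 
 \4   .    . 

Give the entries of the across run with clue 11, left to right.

3 8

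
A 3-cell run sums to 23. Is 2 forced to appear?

The only way to make 23 from 3 distinct digits is {6,8,9}, which does not contain 2.

No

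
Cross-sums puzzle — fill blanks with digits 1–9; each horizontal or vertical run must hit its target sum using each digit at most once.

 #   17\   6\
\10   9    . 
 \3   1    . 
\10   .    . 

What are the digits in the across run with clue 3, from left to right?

3 in 2 cells must be {1,2}; 6 in 3 cells must be {1,2,3}.
R1C2 = 10 − 9 = 1 completes the 10 across.
R2C2 = 3 − 1 = 2 completes the 3 across.
R3C1 = 17 − 10 = 7 completes the 17 down.
R3C2 = 10 − 7 = 3 completes the 10 across.

1 2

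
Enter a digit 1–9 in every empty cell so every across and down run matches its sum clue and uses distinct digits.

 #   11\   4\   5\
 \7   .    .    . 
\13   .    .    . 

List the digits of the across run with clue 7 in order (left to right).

2, 1, 4

7 in 3 cells must be {1,2,4}; 4 in 2 cells must be {1,3}.
The 7 across and the 4 down share only 1, so R1C2 = 1.
R2C2 = 4 − 1 = 3 completes the 4 down.
Nothing is forced directly, so branch on R1C1, whose candidates are 2 or 4. If R1C1 = 4: that forces R1C3 = 2, after which R2C1 would have to be in {1,2,4,6,8,9} for the 13 across but in {7} for the 11 down — contradiction. So R1C1 = 2.
R1C3 = 7 − 3 = 4 completes the 7 across.
R2C1 = 11 − 2 = 9 completes the 11 down.
R2C3 = 13 − 12 = 1 completes the 13 across.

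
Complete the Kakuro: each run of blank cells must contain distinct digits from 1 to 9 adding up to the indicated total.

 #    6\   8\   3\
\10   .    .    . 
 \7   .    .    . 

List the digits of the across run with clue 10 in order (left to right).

2 7 1

7 in 3 cells must be {1,2,4}; 3 in 2 cells must be {1,2}.
Nothing is forced directly, so branch on R1C3, whose candidates are 1 or 2. If R1C3 = 2: that forces R2C3 = 1, R2C2 = 2, after which R1C2 would have to be in {1,3,5,7} for the 10 across but in {6} for the 8 down — contradiction. So R1C3 = 1.
R2C3 = 3 − 1 = 2 completes the 3 down.
Given what's placed, R2C2 must be 1 to fit the 7 across and 8 down.
R1C2 = 8 − 1 = 7 completes the 8 down.
R2C1 = 7 − 3 = 4 completes the 7 across.
R1C1 = 10 − 8 = 2 completes the 10 across.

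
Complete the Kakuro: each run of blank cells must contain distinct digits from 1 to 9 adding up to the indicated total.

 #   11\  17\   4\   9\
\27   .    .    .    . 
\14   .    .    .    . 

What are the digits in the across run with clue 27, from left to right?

17 in 2 cells must be {8,9}; 4 in 2 cells must be {1,3}.
Only 3 fits R1C3 under both its across sum 27 and down sum 4.
The 14 across and the 17 down share only 8, so R2C2 = 8.
R2C3 = 4 − 3 = 1 completes the 4 down.
R1C2 = 17 − 8 = 9 completes the 17 down.
No cell is forced outright now. R2C1 can only be 2 or 3 (the digits allowed by both its 14 across and its 11 down). If R2C1 = 2: then R1C1 would have to be in {7,8} for the 27 across but in {9} for the 11 down — contradiction. So R2C1 = 3.
R1C1 = 11 − 3 = 8 completes the 11 down.
R1C4 = 27 − 20 = 7 completes the 27 across.

8 9 3 7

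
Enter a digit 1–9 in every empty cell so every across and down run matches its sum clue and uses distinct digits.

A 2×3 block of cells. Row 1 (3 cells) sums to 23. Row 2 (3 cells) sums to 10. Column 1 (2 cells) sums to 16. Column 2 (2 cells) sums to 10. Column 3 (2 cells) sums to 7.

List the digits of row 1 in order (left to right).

23 in 3 cells must be {6,8,9}; 16 in 2 cells must be {7,9}.
The 23 across and the 16 down share only 9, so (1,1) = 9.
Given what's placed, (1,3) must be 6 to fit the 23 across and 7 down.
(2,1) = 16 − 9 = 7 completes the 16 down.
(2,3) = 7 − 6 = 1 completes the 7 down.
(1,2) = 23 − 15 = 8 completes the 23 across.
(2,2) = 10 − 8 = 2 completes the 10 across.

9 8 6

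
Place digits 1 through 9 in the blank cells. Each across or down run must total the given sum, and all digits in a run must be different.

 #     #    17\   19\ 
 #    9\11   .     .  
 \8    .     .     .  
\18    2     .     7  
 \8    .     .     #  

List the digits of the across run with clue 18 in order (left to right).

R3C2 = 18 − 9 = 9 completes the 18 across.
Nothing is forced directly, so branch on R2C3, whose candidates are 3 or 4. If R2C3 = 4: that forces R1C3 = 8, R1C2 = 3, R2C2 = 1, after which R4C2 would have to be in {1,2,3,5,6,7} for the 8 across but in {4} for the 17 down — contradiction. So R2C3 = 3.
R1C3 = 19 − 10 = 9 completes the 19 down.
R1C2 = 11 − 9 = 2 completes the 11 across.
R2C2 = 1: the only remaining digit allowed by both the 8 across and the 17 down.
R4C2 = 17 − 12 = 5 completes the 17 down.
R2C1 = 8 − 4 = 4 completes the 8 across.
R4C1 = 8 − 5 = 3 completes the 8 across.

2 9 7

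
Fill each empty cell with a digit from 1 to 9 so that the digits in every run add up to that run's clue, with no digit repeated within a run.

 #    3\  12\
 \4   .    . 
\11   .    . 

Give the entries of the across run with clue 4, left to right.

4 in 2 cells must be {1,3}; 3 in 2 cells must be {1,2}.
The 4 across and the 3 down share only 1, so R1C1 = 1.
R1C2 = 4 − 1 = 3 completes the 4 across.
R2C1 = 3 − 1 = 2 completes the 3 down.
R2C2 = 11 − 2 = 9 completes the 11 across.

1 3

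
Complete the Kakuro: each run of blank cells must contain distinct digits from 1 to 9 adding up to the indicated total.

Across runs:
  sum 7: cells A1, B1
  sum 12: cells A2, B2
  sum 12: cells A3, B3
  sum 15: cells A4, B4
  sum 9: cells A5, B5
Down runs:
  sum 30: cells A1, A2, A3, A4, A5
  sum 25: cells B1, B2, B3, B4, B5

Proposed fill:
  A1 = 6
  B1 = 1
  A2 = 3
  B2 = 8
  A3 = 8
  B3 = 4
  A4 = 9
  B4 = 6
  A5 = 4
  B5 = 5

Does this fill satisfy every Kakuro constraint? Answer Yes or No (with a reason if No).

No — the down run B1–B5 sums to 24, not 25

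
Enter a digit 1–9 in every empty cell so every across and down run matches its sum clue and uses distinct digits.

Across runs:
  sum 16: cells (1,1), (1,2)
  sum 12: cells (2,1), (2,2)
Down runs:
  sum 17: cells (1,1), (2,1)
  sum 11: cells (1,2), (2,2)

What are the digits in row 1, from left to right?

9, 7

16 in 2 cells must be {7,9}; 17 in 2 cells must be {8,9}.
The 16 across and the 17 down share only 9, so (1,1) = 9.
(1,2) = 16 − 9 = 7 completes the 16 across.
(2,1) = 17 − 9 = 8 completes the 17 down.
(2,2) = 12 − 8 = 4 completes the 12 across.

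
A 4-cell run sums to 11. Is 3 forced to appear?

Yes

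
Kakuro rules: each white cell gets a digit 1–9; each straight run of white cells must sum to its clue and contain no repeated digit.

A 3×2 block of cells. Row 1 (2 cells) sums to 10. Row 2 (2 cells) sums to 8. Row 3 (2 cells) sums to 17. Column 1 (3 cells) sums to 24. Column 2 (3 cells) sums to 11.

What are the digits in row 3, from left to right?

17 in 2 cells must be {8,9}; 24 in 3 cells must be {7,8,9}.
The 8 across and the 24 down share only 7, so (2,1) = 7.
(2,2) = 8 − 7 = 1 completes the 8 across.
Given what's placed, (3,2) must be 8 to fit the 17 across and 11 down.
(1,2) = 11 − 9 = 2 completes the 11 down.
(3,1) = 17 − 8 = 9 completes the 17 across.
(1,1) = 10 − 2 = 8 completes the 10 across.

9 8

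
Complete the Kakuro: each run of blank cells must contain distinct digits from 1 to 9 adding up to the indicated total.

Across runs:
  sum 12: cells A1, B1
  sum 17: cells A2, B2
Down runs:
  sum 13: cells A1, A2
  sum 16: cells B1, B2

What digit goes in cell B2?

17 in 2 cells must be {8,9}; 16 in 2 cells must be {7,9}.
The 17 across and the 16 down share only 9, so B2 = 9.
B1 = 16 − 9 = 7 completes the 16 down.
A2 = 17 − 9 = 8 completes the 17 across.
A1 = 12 − 7 = 5 completes the 12 across.

9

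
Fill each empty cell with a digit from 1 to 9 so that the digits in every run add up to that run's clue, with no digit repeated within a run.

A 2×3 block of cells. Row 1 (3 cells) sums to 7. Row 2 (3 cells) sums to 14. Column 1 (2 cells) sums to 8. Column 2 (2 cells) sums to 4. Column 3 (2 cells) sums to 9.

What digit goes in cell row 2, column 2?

3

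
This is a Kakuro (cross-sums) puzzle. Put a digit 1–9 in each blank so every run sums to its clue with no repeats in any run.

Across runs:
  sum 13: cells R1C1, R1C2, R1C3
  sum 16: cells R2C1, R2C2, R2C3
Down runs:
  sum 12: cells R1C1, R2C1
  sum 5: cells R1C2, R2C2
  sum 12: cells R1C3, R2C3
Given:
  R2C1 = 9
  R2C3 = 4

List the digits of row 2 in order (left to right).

9 3 4

R1C1 = 12 − 9 = 3 completes the 12 down.
R1C3 = 12 − 4 = 8 completes the 12 down.
R2C2 = 16 − 13 = 3 completes the 16 across.
R1C2 = 13 − 11 = 2 completes the 13 across.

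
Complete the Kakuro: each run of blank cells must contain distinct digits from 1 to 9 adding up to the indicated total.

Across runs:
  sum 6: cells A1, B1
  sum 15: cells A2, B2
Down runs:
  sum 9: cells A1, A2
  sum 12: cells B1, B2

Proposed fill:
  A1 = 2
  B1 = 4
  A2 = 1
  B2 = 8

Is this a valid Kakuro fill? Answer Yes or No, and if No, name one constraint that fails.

No — the across run A2–B2 sums to 9, not 15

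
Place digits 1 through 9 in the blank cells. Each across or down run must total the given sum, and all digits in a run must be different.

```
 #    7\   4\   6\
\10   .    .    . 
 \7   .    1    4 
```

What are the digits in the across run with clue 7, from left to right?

7 in 3 cells must be {1,2,4}; 4 in 2 cells must be {1,3}.
R1C2 = 4 − 1 = 3 completes the 4 down.
R1C3 = 6 − 4 = 2 completes the 6 down.
R2C1 = 7 − 5 = 2 completes the 7 across.
R1C1 = 10 − 5 = 5 completes the 10 across.

2 1 4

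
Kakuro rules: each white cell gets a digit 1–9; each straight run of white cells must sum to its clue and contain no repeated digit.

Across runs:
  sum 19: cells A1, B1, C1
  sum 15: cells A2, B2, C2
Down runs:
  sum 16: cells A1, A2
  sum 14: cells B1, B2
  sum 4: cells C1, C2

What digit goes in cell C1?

3

16 in 2 cells must be {7,9}; 4 in 2 cells must be {1,3}.
The 19 across and the 4 down share only 3, so C1 = 3.
C2 = 4 − 3 = 1 completes the 4 down.
Given what's placed, B1 must be 9 to fit the 19 across and 14 down.
A2 = 9: the only remaining digit allowed by both the 15 across and the 16 down.
B2 = 15 − 10 = 5 completes the 15 across.
A1 = 19 − 12 = 7 completes the 19 across.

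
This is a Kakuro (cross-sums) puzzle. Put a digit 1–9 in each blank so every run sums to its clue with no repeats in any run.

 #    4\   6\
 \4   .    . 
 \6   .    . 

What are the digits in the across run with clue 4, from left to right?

4 in 2 cells must be {1,3}.
The 4 across and the 6 down share only 1, so R1C2 = 1.
The 6 across and the 4 down share only 1, so R2C1 = 1.
R2C2 = 6 − 1 = 5 completes the 6 across.
R1C1 = 4 − 1 = 3 completes the 4 across.

3 1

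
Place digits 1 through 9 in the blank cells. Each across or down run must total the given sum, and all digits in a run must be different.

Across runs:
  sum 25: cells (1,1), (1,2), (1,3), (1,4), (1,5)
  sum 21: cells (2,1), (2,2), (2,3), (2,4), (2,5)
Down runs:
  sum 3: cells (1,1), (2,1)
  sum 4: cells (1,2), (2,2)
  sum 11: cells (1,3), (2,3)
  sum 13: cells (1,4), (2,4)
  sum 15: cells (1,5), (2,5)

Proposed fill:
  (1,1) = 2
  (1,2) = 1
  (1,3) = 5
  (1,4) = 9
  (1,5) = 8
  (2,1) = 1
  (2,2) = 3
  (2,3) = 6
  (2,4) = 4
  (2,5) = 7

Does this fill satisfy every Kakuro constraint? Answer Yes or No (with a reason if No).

Yes

Across: 2+1+5+9+8=25; 1+3+6+4+7=21. Down: 2+1=3; 1+3=4; 5+6=11; 9+4=13; 8+7=15. No digit repeats within any run.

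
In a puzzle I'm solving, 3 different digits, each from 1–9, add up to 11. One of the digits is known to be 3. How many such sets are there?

3 distinct digits from 1–9 sum between 6 and 24.
Keeping only sets containing 3.
Enumerating: {1,3,7}, {2,3,6}.

2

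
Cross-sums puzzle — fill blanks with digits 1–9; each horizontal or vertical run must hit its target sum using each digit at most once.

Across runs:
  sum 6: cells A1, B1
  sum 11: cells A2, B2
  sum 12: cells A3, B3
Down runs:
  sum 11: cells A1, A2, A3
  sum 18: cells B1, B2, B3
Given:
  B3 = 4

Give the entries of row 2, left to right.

2, 9

Given what's placed, B1 must be 5 to fit the 6 across and 18 down.
B2 = 18 − 9 = 9 completes the 18 down.
A3 = 12 − 4 = 8 completes the 12 across.
A1 = 6 − 5 = 1 completes the 6 across.
A2 = 11 − 9 = 2 completes the 11 across.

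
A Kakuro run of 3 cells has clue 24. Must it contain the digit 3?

The only way to make 24 from 3 distinct digits is {7,8,9}, which does not contain 3.

No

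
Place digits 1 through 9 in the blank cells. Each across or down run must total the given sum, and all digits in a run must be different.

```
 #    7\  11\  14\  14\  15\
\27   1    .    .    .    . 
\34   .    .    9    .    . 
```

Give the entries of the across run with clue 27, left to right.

34 in 5 cells must be {4,6,7,8,9}.
R1C3 = 14 − 9 = 5 completes the 14 down.
R2C1 = 7 − 1 = 6 completes the 7 down.
R2C4 = 8: the only remaining digit allowed by both the 34 across and the 14 down.
Given what's placed, R2C5 must be 7 to fit the 34 across and 15 down.
R1C4 = 14 − 8 = 6 completes the 14 down.
R1C5 = 15 − 7 = 8 completes the 15 down.
R2C2 = 34 − 30 = 4 completes the 34 across.
R1C2 = 27 − 20 = 7 completes the 27 across.

1, 7, 5, 6, 8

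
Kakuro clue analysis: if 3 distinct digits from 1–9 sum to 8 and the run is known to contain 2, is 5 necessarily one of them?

Yes

The only way to make 8 from 3 distinct digits under that restriction is {1,2,5}, which contains 5.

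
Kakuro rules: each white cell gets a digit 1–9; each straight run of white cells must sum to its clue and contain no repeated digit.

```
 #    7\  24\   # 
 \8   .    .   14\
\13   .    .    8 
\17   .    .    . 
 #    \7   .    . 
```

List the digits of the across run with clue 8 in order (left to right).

7 in 3 cells must be {1,2,4}.
Nothing is forced directly, so branch on R2C1, whose candidates are 1 or 2 or 4. If R2C1 = 1: that forces R1C1 = 2, R1C2 = 6, R2C2 = 4, R3C1 = 4, R3C2 = 5, after which R3C3 would have to be in {8} for the 17 across but in {1,2,4,5} for the 14 down — contradiction. If R2C1 = 4: that forces R2C2 = 1, R4C2 = 6, R4C3 = 1, after which R1C2 would have to be in {1,2,3,5,6,7} for the 8 across but in {8,9} for the 24 down — contradiction. So R2C1 = 2.
Given what's placed, R1C1 must be 1 to fit the 8 across and 7 down.
R1C2 = 8 − 1 = 7 completes the 8 across.

1, 7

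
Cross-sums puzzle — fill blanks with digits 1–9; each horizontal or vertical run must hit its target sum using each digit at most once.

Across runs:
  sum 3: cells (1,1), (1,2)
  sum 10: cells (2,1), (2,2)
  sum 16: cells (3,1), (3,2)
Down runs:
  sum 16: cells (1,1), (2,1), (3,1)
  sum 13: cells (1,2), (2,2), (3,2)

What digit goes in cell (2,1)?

3 in 2 cells must be {1,2}; 16 in 2 cells must be {7,9}.
Nothing is forced directly, so branch on (1,1), whose candidates are 1 or 2. If (1,1) = 2: that forces (1,2) = 1, (3,1) = 9, (3,2) = 7, after which (2,1) would have to be in {1,2,3,4,6,7,8,9} for the 10 across but in {5} for the 16 down — contradiction. So (1,1) = 1.
(1,2) = 3 − 1 = 2 completes the 3 across.
Given what's placed, (3,2) must be 7 to fit the 16 across and 13 down.
(2,2) = 13 − 9 = 4 completes the 13 down.
(3,1) = 16 − 7 = 9 completes the 16 across.
(2,1) = 10 − 4 = 6 completes the 10 across.

6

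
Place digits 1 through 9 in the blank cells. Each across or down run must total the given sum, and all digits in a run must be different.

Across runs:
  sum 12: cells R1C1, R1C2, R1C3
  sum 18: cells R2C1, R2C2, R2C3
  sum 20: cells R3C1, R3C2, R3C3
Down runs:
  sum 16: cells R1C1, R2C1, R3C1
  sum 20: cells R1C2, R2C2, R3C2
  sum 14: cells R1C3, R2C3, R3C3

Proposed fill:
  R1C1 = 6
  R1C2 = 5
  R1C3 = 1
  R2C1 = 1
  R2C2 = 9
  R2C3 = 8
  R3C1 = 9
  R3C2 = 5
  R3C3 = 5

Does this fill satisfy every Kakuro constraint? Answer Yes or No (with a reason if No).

No — the down run R1C2–R3C2 sums to 19, not 20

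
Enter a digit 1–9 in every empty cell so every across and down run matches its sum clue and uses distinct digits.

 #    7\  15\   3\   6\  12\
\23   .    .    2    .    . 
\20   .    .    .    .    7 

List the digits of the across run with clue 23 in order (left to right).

3 in 2 cells must be {1,2}.
R1C5 = 12 − 7 = 5 completes the 12 down.
Given what's placed, R2C2 must be 6 to fit the 20 across and 15 down.
R2C3 = 3 − 2 = 1 completes the 3 down.
R1C2 = 15 − 6 = 9 completes the 15 down.
Nothing is forced directly, so branch on R2C1, whose candidates are 2 or 4. If R2C1 = 2: then R1C1 would have to be in {1,3,4,6} for the 23 across but in {5} for the 7 down — contradiction. So R2C1 = 4.
R1C1 = 7 − 4 = 3 completes the 7 down.
R1C4 = 23 − 19 = 4 completes the 23 across.

3, 9, 2, 4, 5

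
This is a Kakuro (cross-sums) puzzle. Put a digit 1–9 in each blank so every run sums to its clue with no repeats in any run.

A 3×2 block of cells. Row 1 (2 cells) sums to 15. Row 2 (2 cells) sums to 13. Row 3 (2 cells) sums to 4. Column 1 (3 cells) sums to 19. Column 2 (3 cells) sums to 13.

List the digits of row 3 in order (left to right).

3 1

4 in 2 cells must be {1,3}.
The 4 across and the 19 down share only 3, so (3,1) = 3.
(3,2) = 4 − 3 = 1 completes the 4 across.
Nothing is forced directly, so branch on (1,1), whose candidates are 7 or 9. If (1,1) = 9: then (1,2) would have to be in {6} for the 15 across but in {3,4,5,7,8,9} for the 13 down — contradiction. So (1,1) = 7.
(1,2) = 15 − 7 = 8 completes the 15 across.
(2,1) = 19 − 10 = 9 completes the 19 down.
(2,2) = 13 − 9 = 4 completes the 13 across.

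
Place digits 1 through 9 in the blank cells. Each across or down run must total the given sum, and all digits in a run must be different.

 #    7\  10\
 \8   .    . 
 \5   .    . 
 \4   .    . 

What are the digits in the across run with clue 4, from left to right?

1, 3

4 in 2 cells must be {1,3}; 7 in 3 cells must be {1,2,4}.
The 4 across and the 7 down share only 1, so R3C1 = 1.
R3C2 = 4 − 1 = 3 completes the 4 across.
Given what's placed, R1C1 must be 2 to fit the 8 across and 7 down.
R1C2 = 8 − 2 = 6 completes the 8 across.
R2C1 = 7 − 3 = 4 completes the 7 down.
R2C2 = 5 − 4 = 1 completes the 5 across.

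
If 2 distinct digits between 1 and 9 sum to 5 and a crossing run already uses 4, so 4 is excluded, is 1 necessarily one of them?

No

The only way to make 5 from 2 distinct digits under that restriction is {2,3}, which does not contain 1.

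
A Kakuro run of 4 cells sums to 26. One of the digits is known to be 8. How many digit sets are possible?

4

4 distinct digits from 1–9 sum between 10 and 30.
Keeping only sets containing 8.
Enumerating: {2,7,8,9}, {3,6,8,9}, {4,5,8,9}, {5,6,7,8}.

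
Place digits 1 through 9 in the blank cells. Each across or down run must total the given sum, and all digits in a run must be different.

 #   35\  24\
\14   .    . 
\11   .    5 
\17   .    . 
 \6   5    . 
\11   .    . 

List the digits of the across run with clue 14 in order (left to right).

8 6

17 in 2 cells must be {8,9}; 35 in 5 cells must be {5,6,7,8,9}.
R2C1 = 11 − 5 = 6 completes the 11 across.
R4C2 = 6 − 5 = 1 completes the 6 across.
Nothing is forced directly, so branch on R1C1, whose candidates are 8 or 9. If R1C1 = 9: then R1C2 would have to be in {5} for the 14 across but in {2,3,4,6,7,8,9} for the 24 down — contradiction. So R1C1 = 8.
R1C2 = 14 − 8 = 6 completes the 14 across.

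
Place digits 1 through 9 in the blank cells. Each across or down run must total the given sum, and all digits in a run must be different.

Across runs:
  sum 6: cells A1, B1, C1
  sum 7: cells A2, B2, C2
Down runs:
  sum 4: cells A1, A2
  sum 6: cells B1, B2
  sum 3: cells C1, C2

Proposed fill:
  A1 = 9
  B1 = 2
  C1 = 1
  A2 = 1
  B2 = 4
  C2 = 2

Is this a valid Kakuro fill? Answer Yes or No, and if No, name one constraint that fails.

No — the across run A1–C1 sums to 12, not 6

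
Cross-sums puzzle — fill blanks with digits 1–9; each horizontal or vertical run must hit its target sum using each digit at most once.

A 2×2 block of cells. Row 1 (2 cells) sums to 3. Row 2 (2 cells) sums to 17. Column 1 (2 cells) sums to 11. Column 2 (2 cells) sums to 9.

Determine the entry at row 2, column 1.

9

3 in 2 cells must be {1,2}; 17 in 2 cells must be {8,9}.
The 3 across and the 11 down share only 2, so (1,1) = 2.
(1,2) = 3 − 2 = 1 completes the 3 across.
(2,1) = 11 − 2 = 9 completes the 11 down.
(2,2) = 17 − 9 = 8 completes the 17 across.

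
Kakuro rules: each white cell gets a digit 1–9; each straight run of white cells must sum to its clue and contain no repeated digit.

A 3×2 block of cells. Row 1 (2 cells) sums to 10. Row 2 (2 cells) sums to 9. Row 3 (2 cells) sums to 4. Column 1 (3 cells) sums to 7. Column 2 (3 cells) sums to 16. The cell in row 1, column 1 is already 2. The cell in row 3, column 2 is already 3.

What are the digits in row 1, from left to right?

2, 8

4 in 2 cells must be {1,3}; 7 in 3 cells must be {1,2,4}.
(1,2) = 10 − 2 = 8 completes the 10 across.
(2,2) = 16 − 11 = 5 completes the 16 down.
(3,1) = 4 − 3 = 1 completes the 4 across.
(2,1) = 9 − 5 = 4 completes the 9 across.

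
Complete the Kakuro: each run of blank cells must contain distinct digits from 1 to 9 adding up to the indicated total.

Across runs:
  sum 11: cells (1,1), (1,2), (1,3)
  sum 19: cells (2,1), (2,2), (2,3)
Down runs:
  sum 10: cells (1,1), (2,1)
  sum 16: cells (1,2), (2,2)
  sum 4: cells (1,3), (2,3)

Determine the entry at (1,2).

7

16 in 2 cells must be {7,9}; 4 in 2 cells must be {1,3}.
The 11 across and the 16 down share only 7, so (1,2) = 7.
(2,2) = 16 − 7 = 9 completes the 16 down.
Given what's placed, (2,3) must be 3 to fit the 19 across and 4 down.
(1,3) = 4 − 3 = 1 completes the 4 down.
(2,1) = 19 − 12 = 7 completes the 19 across.
(1,1) = 11 − 8 = 3 completes the 11 across.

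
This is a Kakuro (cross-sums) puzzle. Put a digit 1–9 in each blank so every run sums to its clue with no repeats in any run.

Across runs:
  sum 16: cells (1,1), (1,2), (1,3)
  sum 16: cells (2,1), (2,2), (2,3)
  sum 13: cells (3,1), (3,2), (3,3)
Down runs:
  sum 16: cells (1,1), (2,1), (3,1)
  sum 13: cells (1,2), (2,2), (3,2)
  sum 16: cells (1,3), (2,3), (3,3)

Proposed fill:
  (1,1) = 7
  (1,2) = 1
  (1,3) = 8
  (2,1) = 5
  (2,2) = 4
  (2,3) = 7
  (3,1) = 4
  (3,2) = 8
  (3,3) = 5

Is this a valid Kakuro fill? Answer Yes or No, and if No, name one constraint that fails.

No — the across run (3,1)–(3,3) sums to 17, not 13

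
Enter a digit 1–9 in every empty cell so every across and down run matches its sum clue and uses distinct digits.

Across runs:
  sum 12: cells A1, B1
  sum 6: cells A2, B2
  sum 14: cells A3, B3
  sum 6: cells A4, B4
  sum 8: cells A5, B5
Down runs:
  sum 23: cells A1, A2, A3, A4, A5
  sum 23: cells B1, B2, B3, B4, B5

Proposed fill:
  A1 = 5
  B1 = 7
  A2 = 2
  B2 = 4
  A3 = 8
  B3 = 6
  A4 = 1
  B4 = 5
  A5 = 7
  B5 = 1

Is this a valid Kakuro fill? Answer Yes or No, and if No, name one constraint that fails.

Across: 5+7=12; 2+4=6; 8+6=14; 1+5=6; 7+1=8. Down: 5+2+8+1+7=23; 7+4+6+5+1=23. No digit repeats within any run.

Yes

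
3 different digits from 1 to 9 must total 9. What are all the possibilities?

{1,2,6}; {1,3,5}; {2,3,4}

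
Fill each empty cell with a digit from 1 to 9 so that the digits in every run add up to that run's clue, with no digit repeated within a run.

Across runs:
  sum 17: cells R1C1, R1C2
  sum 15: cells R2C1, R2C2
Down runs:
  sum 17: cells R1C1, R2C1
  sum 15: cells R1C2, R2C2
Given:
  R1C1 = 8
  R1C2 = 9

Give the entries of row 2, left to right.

9 6

17 in 2 cells must be {8,9}.
R2C1 = 17 − 8 = 9 completes the 17 down.
R2C2 = 15 − 9 = 6 completes the 15 across.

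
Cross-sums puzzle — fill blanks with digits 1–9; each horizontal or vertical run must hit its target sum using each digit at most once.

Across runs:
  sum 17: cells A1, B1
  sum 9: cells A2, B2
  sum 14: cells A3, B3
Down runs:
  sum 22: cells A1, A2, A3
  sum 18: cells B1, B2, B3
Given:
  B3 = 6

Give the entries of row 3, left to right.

8 6

17 in 2 cells must be {8,9}.
A3 = 14 − 6 = 8 completes the 14 across.
Given what's placed, A1 must be 9 to fit the 17 across and 22 down.
B1 = 17 − 9 = 8 completes the 17 across.
A2 = 22 − 17 = 5 completes the 22 down.
B2 = 9 − 5 = 4 completes the 9 across.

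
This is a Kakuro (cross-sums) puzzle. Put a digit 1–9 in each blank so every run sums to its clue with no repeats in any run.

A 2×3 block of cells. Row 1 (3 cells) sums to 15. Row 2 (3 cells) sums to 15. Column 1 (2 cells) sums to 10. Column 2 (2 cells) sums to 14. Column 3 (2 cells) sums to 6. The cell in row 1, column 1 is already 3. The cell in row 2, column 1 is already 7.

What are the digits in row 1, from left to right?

No cell is forced outright now. (1,2) can only be 5 or 8 (the digits allowed by both its 15 across and its 14 down). If (1,2) = 5: then (1,3) would have to be in {7} for the 15 across but in {1,2,4,5} for the 6 down — contradiction. So (1,2) = 8.
(1,3) = 15 − 11 = 4 completes the 15 across.
(2,2) = 14 − 8 = 6 completes the 14 down.
(2,3) = 15 − 13 = 2 completes the 15 across.

3 8 4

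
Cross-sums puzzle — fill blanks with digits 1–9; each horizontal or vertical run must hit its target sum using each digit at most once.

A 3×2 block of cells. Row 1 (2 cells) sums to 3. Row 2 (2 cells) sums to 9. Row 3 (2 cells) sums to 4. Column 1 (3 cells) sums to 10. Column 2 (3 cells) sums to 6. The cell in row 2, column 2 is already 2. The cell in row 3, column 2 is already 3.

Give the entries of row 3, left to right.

1 3

3 in 2 cells must be {1,2}; 4 in 2 cells must be {1,3}; 6 in 3 cells must be {1,2,3}.
(1,2) = 6 − 5 = 1 completes the 6 down.
(2,1) = 9 − 2 = 7 completes the 9 across.
(3,1) = 4 − 3 = 1 completes the 4 across.
(1,1) = 3 − 1 = 2 completes the 3 across.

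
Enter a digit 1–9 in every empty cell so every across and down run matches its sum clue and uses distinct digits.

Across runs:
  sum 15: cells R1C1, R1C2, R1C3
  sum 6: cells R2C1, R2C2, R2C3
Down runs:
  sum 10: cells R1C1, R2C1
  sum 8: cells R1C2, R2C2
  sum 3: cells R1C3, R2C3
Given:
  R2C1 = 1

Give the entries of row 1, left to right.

9, 5, 1

6 in 3 cells must be {1,2,3}; 3 in 2 cells must be {1,2}.
R1C1 = 10 − 1 = 9 completes the 10 down.
R2C3 = 2: the only remaining digit allowed by both the 6 across and the 3 down.
R1C3 = 3 − 2 = 1 completes the 3 down.
R2C2 = 6 − 3 = 3 completes the 6 across.
R1C2 = 15 − 10 = 5 completes the 15 across.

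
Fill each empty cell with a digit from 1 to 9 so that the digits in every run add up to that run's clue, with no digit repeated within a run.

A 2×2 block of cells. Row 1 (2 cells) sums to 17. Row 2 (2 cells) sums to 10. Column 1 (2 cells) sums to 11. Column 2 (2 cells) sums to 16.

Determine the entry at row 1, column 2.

9

17 in 2 cells must be {8,9}; 16 in 2 cells must be {7,9}.
The 17 across and the 16 down share only 9, so (1,2) = 9.
(2,2) = 16 − 9 = 7 completes the 16 down.
(1,1) = 17 − 9 = 8 completes the 17 across.
(2,1) = 10 − 7 = 3 completes the 10 across.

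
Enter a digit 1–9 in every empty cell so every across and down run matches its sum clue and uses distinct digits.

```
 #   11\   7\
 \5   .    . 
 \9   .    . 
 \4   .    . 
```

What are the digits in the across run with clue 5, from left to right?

1 4

4 in 2 cells must be {1,3}; 7 in 3 cells must be {1,2,4}.
The 4 across and the 7 down share only 1, so R3C2 = 1.
R3C1 = 4 − 1 = 3 completes the 4 across.
Nothing is forced directly, so branch on R1C1, whose candidates are 1 or 2. If R1C1 = 2: then R1C2 would have to be in {3} for the 5 across but in {2,4} for the 7 down — contradiction. So R1C1 = 1.
R1C2 = 5 − 1 = 4 completes the 5 across.
R2C1 = 11 − 4 = 7 completes the 11 down.
R2C2 = 9 − 7 = 2 completes the 9 across.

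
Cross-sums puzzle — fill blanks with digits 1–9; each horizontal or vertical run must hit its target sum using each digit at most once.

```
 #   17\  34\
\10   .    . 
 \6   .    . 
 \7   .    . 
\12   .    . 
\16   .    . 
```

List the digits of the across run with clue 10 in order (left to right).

3 7

16 in 2 cells must be {7,9}; 34 in 5 cells must be {4,6,7,8,9}.
Only 4 fits R2C2 under both its across sum 6 and down sum 34.
Given what's placed, R3C2 must be 6 to fit the 7 across and 34 down.
Intersecting the 16 across with the 17 down forces R5C1 = 7.
R5C2 = 16 − 7 = 9 completes the 16 across.
R2C1 = 6 − 4 = 2 completes the 6 across.
R3C1 = 7 − 6 = 1 completes the 7 across.
Nothing is forced directly, so branch on R1C1, whose candidates are 3 or 4. If R1C1 = 4: then R1C2 would have to be in {6} for the 10 across but in {7,8} for the 34 down — contradiction. So R1C1 = 3.
R1C2 = 10 − 3 = 7 completes the 10 across.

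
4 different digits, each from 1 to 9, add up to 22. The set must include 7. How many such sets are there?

6

4 distinct digits from 1–9 sum between 10 and 30.
Keeping only sets containing 7.
Enumerating: {1,5,7,9}, {1,6,7,8}, {2,4,7,9}, {2,5,7,8}, {3,4,7,8}, {4,5,6,7}.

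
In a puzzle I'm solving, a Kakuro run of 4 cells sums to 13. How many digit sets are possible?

3

4 distinct digits from 1–9 sum between 10 and 30.
Enumerating: {1,2,3,7}, {1,2,4,6}, {1,3,4,5}.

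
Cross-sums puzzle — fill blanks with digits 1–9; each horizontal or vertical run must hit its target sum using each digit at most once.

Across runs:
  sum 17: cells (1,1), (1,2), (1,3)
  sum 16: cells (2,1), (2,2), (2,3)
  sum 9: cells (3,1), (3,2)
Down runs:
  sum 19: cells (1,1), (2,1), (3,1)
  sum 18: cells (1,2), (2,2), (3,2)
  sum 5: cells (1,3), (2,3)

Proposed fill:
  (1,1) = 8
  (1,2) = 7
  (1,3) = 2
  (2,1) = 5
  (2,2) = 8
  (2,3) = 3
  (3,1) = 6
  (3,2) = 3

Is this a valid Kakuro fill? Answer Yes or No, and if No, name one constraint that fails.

Yes

Across: 8+7+2=17; 5+8+3=16; 6+3=9. Down: 8+5+6=19; 7+8+3=18; 2+3=5. No digit repeats within any run.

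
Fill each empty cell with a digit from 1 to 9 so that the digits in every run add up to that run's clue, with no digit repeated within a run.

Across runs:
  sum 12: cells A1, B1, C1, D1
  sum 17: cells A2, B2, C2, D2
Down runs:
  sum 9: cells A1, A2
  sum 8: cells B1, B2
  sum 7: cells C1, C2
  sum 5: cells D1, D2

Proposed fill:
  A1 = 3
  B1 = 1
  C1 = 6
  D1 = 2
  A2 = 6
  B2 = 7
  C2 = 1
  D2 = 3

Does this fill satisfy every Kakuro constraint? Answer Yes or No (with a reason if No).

Yes

Across: 3+1+6+2=12; 6+7+1+3=17. Down: 3+6=9; 1+7=8; 6+1=7; 2+3=5. No digit repeats within any run.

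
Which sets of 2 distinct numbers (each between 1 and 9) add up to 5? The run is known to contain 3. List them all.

2 distinct digits from 1–9 sum between 3 and 17.
Keeping only sets containing 3.
Only one set works: {2,3}.

{2,3}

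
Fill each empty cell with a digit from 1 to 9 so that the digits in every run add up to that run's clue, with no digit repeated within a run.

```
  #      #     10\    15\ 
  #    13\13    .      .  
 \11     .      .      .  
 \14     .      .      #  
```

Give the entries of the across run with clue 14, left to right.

9 5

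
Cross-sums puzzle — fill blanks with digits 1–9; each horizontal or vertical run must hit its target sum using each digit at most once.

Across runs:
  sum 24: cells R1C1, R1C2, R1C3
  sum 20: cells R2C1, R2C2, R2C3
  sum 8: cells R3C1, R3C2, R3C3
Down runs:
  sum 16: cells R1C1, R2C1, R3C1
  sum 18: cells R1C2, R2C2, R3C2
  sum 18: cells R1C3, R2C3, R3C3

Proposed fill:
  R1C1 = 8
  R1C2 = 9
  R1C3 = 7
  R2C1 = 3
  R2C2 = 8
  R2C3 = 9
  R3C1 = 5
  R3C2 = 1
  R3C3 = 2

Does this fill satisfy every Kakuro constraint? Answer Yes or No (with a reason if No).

Yes

Across: 8+9+7=24; 3+8+9=20; 5+1+2=8. Down: 8+3+5=16; 9+8+1=18; 7+9+2=18. No digit repeats within any run.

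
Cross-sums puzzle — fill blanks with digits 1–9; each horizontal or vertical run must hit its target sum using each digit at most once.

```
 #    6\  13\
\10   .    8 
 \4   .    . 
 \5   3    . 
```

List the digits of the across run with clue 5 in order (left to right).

3, 2

4 in 2 cells must be {1,3}; 6 in 3 cells must be {1,2,3}.
R1C1 = 10 − 8 = 2 completes the 10 across.
R2C1 = 6 − 5 = 1 completes the 6 down.
R2C2 = 4 − 1 = 3 completes the 4 across.
R3C2 = 5 − 3 = 2 completes the 5 across.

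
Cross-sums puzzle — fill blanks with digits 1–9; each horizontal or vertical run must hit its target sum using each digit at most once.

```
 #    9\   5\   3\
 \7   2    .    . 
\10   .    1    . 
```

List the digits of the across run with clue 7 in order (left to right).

2 4 1

7 in 3 cells must be {1,2,4}; 3 in 2 cells must be {1,2}.
R1C2 = 5 − 1 = 4 completes the 5 down.
R1C3 = 7 − 6 = 1 completes the 7 across.
R2C1 = 9 − 2 = 7 completes the 9 down.
R2C3 = 10 − 8 = 2 completes the 10 across.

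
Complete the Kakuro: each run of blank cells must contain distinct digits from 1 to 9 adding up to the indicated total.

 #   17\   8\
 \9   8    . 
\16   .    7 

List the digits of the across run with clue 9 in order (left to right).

16 in 2 cells must be {7,9}; 17 in 2 cells must be {8,9}.
R1C2 = 9 − 8 = 1 completes the 9 across.
R2C1 = 16 − 7 = 9 completes the 16 across.

8, 1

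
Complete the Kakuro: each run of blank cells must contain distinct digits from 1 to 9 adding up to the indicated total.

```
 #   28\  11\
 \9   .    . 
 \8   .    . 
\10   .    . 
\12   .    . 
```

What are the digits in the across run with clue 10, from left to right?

8 2

11 in 4 cells must be {1,2,3,5}.
Nothing is forced directly, so branch on R4C2, whose candidates are 3 or 5. If R4C2 = 5: that forces R4C1 = 7, after which R2C1 would have to be in {1,2,3,5,6,7} for the 8 across but in {4,8,9} for the 28 down — contradiction. So R4C2 = 3.
R4C1 = 12 − 3 = 9 completes the 12 across.
Nothing is forced directly, so branch on R3C2, whose candidates are 1 or 2. If R3C2 = 1: then R3C1 would have to be in {9} for the 10 across but in {4,5,6,7,8} for the 28 down — contradiction. So R3C2 = 2.
R3C1 = 10 − 2 = 8 completes the 10 across.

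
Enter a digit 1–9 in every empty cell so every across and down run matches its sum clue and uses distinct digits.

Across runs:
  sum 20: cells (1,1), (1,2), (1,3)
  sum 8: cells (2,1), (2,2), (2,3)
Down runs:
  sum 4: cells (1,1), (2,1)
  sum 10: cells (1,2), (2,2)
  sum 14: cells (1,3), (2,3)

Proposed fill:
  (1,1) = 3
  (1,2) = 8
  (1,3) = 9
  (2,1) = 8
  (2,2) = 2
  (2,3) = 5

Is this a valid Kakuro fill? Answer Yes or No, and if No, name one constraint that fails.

No — the down run (1,1)–(2,1) sums to 11, not 4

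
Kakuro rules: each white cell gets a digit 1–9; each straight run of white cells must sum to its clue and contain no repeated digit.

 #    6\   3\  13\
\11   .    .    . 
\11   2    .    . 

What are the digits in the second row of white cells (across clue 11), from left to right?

3 in 2 cells must be {1,2}.
R1C1 = 6 − 2 = 4 completes the 6 down.
R2C2 = 1: the only remaining digit allowed by both the 11 across and the 3 down.
R2C3 = 11 − 3 = 8 completes the 11 across.
R1C2 = 3 − 1 = 2 completes the 3 down.
R1C3 = 11 − 6 = 5 completes the 11 across.

2 1 8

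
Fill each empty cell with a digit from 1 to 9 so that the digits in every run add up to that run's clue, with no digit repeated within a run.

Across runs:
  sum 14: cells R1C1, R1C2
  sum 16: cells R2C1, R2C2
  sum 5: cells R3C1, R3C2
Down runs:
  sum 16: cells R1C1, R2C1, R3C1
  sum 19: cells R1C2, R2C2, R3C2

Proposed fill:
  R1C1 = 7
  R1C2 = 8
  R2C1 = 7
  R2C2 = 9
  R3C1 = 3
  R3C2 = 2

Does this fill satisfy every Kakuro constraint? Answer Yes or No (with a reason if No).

No — the down run R1C1–R3C1 sums to 17, not 16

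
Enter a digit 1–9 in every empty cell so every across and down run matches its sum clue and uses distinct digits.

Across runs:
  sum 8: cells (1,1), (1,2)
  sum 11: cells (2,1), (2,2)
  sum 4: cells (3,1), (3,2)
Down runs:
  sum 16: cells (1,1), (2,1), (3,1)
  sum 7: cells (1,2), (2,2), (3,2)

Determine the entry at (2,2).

4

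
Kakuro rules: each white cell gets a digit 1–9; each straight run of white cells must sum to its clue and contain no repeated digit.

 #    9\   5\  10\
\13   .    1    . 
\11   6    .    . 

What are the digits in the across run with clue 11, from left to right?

6 4 1

R1C1 = 9 − 6 = 3 completes the 9 down.
R1C3 = 13 − 4 = 9 completes the 13 across.
R2C2 = 5 − 1 = 4 completes the 5 down.
R2C3 = 11 − 10 = 1 completes the 11 across.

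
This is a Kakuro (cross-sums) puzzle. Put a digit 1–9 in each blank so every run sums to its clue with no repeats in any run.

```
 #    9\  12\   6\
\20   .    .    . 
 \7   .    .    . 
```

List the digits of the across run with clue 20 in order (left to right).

7 8 5

7 in 3 cells must be {1,2,4}.
The 7 across and the 12 down share only 4, so R2C2 = 4.
R1C2 = 12 − 4 = 8 completes the 12 down.
Given what's placed, R1C3 must be 5 to fit the 20 across and 6 down.
R2C3 = 6 − 5 = 1 completes the 6 down.
R1C1 = 20 − 13 = 7 completes the 20 across.
R2C1 = 7 − 5 = 2 completes the 7 across.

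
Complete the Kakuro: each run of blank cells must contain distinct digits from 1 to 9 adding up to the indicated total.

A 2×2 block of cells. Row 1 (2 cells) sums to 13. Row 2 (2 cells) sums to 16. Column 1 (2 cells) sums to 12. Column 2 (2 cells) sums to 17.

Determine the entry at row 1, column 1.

16 in 2 cells must be {7,9}; 17 in 2 cells must be {8,9}.
The 16 across and the 17 down share only 9, so (2,2) = 9.
(1,2) = 17 − 9 = 8 completes the 17 down.
(2,1) = 16 − 9 = 7 completes the 16 across.
(1,1) = 13 − 8 = 5 completes the 13 across.

5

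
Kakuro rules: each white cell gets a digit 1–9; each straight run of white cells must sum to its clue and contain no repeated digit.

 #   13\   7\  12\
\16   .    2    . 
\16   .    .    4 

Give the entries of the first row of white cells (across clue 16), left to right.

6, 2, 8

R1C3 = 12 − 4 = 8 completes the 12 down.
R2C2 = 7 − 2 = 5 completes the 7 down.
R1C1 = 16 − 10 = 6 completes the 16 across.
R2C1 = 16 − 9 = 7 completes the 16 across.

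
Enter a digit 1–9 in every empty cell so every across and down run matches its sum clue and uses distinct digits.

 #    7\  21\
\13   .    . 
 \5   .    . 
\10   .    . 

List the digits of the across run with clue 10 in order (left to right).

7 in 3 cells must be {1,2,4}.
The 13 across and the 7 down share only 4, so R1C1 = 4.
R1C2 = 13 − 4 = 9 completes the 13 across.
Given what's placed, R2C2 must be 4 to fit the 5 across and 21 down.
R3C2 = 21 − 13 = 8 completes the 21 down.
R2C1 = 5 − 4 = 1 completes the 5 across.
R3C1 = 10 − 8 = 2 completes the 10 across.

2 8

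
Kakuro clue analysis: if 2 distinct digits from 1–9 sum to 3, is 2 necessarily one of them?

Yes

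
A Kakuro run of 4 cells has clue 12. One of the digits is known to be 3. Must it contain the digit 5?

No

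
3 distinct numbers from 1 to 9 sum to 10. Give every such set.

{1,2,7}; {1,3,6}; {1,4,5}; {2,3,5}

3 distinct digits from 1–9 sum between 6 and 24.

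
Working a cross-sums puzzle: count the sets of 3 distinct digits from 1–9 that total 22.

3 distinct digits from 1–9 sum between 6 and 24.
Enumerating: {5,8,9}, {6,7,9}.

2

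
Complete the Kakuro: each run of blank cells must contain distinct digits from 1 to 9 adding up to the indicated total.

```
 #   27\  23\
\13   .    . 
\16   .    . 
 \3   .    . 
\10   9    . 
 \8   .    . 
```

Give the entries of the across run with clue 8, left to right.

16 in 2 cells must be {7,9}; 3 in 2 cells must be {1,2}.
R2C1 = 7: the only remaining digit allowed by both the 16 across and the 27 down.
R2C2 = 16 − 7 = 9 completes the 16 across.
R4C2 = 10 − 9 = 1 completes the 10 across.
Given what's placed, R3C2 must be 2 to fit the 3 across and 23 down.
R3C1 = 3 − 2 = 1 completes the 3 across.
No cell is forced outright now. R5C1 can only be 2 or 6 (the digits allowed by both its 8 across and its 27 down). If R5C1 = 6: that forces R1C1 = 4, after which R1C2 would have to be in {9} for the 13 across but in {3,4,5,6,7,8} for the 23 down — contradiction. So R5C1 = 2.
R1C1 = 27 − 19 = 8 completes the 27 down.
R1C2 = 13 − 8 = 5 completes the 13 across.
R5C2 = 8 − 2 = 6 completes the 8 across.

2 6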